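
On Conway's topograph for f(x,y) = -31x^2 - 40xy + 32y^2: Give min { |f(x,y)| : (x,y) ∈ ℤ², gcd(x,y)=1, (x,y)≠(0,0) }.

descent: ρ → (32,40,-31)  [lands on river]
river: ρ → (-31,22,41)
river: ρ → (41,60,-12)
river: ρ → (-12,60,41)
river: ρ → (41,22,-31)
river: ρ → (-31,40,32)
river: ρ → (32,24,-39)
river: ρ → (-39,54,17)
river: ρ → (17,48,-48)
river: ρ → (-48,48,17)
river: ρ → (17,54,-39)
river: ρ → (-39,24,32)
closes: descent 1, river 12
min |a| on river = 12

12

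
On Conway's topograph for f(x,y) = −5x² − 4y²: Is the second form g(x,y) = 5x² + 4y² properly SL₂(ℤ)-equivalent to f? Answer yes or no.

D₁ = -80, D₂ = -80
f is negative-definite; reduce −f:
−f: flip: (5,0,4)→(4,0,5)
−f: reduced (well bottom): (4,0,5) with a≤c, −a<b≤a
flip sign back: reduced form of f is (-4,0,-5)
g: flip: (5,0,4)→(4,0,5)
g: reduced (well bottom): (4,0,5) with a≤c, −a<b≤a
reduced forms (-4, 0, -5) vs (4, 0, 5) ⇒ inequivalent

no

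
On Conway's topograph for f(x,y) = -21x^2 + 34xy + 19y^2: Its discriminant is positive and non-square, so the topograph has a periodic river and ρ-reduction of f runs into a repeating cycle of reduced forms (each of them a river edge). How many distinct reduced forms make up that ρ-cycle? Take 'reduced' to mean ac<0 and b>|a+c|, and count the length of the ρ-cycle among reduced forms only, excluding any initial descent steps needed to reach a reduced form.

D = 2752, ⌊√D⌋ = 52
river: ρ → (19,42,-13)
river: ρ → (-13,36,28)
river: ρ → (28,20,-21)
river: ρ → (-21,22,27)
river: ρ → (27,32,-16)
river: ρ → (-16,32,27)
river: ρ → (27,22,-21)
river: ρ → (-21,20,28)
river: ρ → (28,36,-13)
river: ρ → (-13,42,19)
river: ρ → (19,34,-21)
river: ρ → (-21,50,3)
river: ρ → (3,52,-4)
river: ρ → (-4,52,3)
river: ρ → (3,50,-21)
river: ρ → (-21,34,19)
ρ-cycle length = 16 (tail of 0 descent steps not counted)

16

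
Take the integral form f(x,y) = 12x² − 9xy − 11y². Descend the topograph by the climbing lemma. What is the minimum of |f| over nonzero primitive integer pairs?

descent: ρ → (-11,9,12)  [lands on river]
river: ρ → (12,15,-8)
river: ρ → (-8,17,10)
river: ρ → (10,23,-2)
river: ρ → (-2,21,21)
river: ρ → (21,21,-2)
river: ρ → (-2,23,10)
river: ρ → (10,17,-8)
river: ρ → (-8,15,12)
river: ρ → (12,9,-11)
river: ρ → (-11,13,10)
river: ρ → (10,7,-14)
river: ρ → (-14,21,3)
river: ρ → (3,21,-14)
river: ρ → (-14,7,10)
river: ρ → (10,13,-11)
closes: descent 1, river 16
min |a| on river = 2

2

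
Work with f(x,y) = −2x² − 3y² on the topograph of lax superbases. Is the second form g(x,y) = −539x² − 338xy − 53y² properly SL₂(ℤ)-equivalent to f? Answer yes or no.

D₁ = -24, D₂ = -24
f is negative-definite; reduce −f:
−f: reduced (well bottom): (2,0,3) with a≤c, −a<b≤a
flip sign back: reduced form of f is (-2,0,-3)
g is negative-definite; reduce −g:
−g: flip: (539,338,53)→(53,-338,539)
−g: translate: b→-20 (≡-338 mod 106), so (53,-338,539)→(53,-20,2)
−g: flip: (53,-20,2)→(2,20,53)
−g: translate: b→0 (≡20 mod 4), so (2,20,53)→(2,0,3)
−g: reduced (well bottom): (2,0,3) with a≤c, −a<b≤a
flip sign back: reduced form of g is (-2,0,-3)
reduced forms (-2, 0, -3) vs (-2, 0, -3) ⇒ equivalent

yes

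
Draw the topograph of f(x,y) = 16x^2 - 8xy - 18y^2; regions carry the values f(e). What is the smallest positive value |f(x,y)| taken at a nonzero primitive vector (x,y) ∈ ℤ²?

descent: ρ → (-18,8,16)  [lands on river]
river: ρ → (16,24,-10)
river: ρ → (-10,16,24)
river: ρ → (24,32,-2)
river: ρ → (-2,32,24)
river: ρ → (24,16,-10)
river: ρ → (-10,24,16)
river: ρ → (16,8,-18)
river: ρ → (-18,28,6)
river: ρ → (6,32,-8)
river: ρ → (-8,32,6)
river: ρ → (6,28,-18)
closes: descent 1, river 12
min |a| on river = 2

2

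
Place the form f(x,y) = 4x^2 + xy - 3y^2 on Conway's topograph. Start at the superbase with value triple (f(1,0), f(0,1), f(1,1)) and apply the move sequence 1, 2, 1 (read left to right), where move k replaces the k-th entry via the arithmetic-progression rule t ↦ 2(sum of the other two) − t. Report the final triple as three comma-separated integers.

start (4,-3,2) = (f(1,0),f(0,1),f(1,1))
replace slot 1: 2·((-3)+2) − 4 = -6 → (-6,-3,2)
replace slot 2: 2·((-6)+2) − (-3) = -5 → (-6,-5,2)
replace slot 1: 2·((-5)+2) − (-6) = 0 → (0,-5,2)

0,-5,2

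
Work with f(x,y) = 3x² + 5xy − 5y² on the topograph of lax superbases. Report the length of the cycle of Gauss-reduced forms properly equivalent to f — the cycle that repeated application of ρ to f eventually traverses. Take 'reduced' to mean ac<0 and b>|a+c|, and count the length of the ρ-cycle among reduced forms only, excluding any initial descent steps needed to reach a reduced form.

D = 85, ⌊√D⌋ = 9
river: ρ → (-5,5,3)
river: ρ → (3,7,-3)
river: ρ → (-3,5,5)
river: ρ → (5,5,-3)
river: ρ → (-3,7,3)
river: ρ → (3,5,-5)
ρ-cycle length = 6 (tail of 0 descent steps not counted)

6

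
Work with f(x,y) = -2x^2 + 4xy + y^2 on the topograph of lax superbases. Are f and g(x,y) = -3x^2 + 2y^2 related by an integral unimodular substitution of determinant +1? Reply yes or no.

D₁ = 24, D₂ = 24
river cycle of f (length 2): (1, 4, -2), (-2, 4, 1)
river cycle of g (length 2): (2, 4, -1), (-1, 4, 2)
cycles differ ⇒ inequivalent

no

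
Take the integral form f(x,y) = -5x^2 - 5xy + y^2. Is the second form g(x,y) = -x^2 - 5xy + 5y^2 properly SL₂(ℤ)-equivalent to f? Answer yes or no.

D₁ = 45, D₂ = 45
river cycle of f (length 2): (1, 5, -5), (-5, 5, 1)
river cycle of g (length 2): (5, 5, -1), (-1, 5, 5)
cycles differ ⇒ inequivalent

no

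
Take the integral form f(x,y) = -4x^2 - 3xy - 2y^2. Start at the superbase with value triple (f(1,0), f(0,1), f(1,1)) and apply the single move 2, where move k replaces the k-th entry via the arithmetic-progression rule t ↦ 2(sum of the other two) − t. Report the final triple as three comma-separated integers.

start (-4,-2,-9) = (f(1,0),f(0,1),f(1,1))
replace slot 2: 2·((-4)+(-9)) − (-2) = -24 → (-4,-24,-9)

-4,-24,-9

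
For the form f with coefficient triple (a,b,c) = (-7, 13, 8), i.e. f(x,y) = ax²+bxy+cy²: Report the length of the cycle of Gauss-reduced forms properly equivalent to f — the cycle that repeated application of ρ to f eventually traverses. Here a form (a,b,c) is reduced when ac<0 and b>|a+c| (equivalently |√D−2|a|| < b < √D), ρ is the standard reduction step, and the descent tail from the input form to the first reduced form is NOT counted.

D = 393, ⌊√D⌋ = 19
river: ρ → (8,19,-1)
river: ρ → (-1,19,8)
river: ρ → (8,13,-7)
river: ρ → (-7,15,6)
river: ρ → (6,9,-13)
river: ρ → (-13,17,2)
river: ρ → (2,19,-4)
river: ρ → (-4,13,14)
river: ρ → (14,15,-3)
river: ρ → (-3,15,14)
river: ρ → (14,13,-4)
river: ρ → (-4,19,2)
river: ρ → (2,17,-13)
river: ρ → (-13,9,6)
river: ρ → (6,15,-7)
river: ρ → (-7,13,8)
ρ-cycle length = 16 (tail of 0 descent steps not counted)

16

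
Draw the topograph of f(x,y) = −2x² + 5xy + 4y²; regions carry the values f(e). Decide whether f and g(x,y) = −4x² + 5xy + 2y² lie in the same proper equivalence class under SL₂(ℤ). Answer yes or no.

D₁ = 57, D₂ = 57
river cycle of f (length 6): (4, 3, -3), (-3, 3, 4), (4, 5, -2), (-2, 7, 1), (1, 7, -2), (-2, 5, 4)
river cycle of g (length 6): (2, 7, -1), (-1, 7, 2), (2, 5, -4), (-4, 3, 3), (3, 3, -4), (-4, 5, 2)
cycles differ ⇒ inequivalent

no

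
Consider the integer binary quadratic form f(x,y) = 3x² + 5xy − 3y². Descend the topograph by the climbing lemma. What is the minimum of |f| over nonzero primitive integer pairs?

river: ρ → (-3,7,1)
river: ρ → (1,7,-3)
river: ρ → (-3,5,3)
river: ρ → (3,7,-1)
river: ρ → (-1,7,3)
river: ρ → (3,5,-3)
closes: descent 0, river 6
min |a| on river = 1

1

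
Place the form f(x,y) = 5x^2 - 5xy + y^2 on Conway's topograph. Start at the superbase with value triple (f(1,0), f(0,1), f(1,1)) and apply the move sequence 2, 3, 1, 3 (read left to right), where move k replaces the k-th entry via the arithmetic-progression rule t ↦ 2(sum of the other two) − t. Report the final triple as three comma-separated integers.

start (5,1,1) = (f(1,0),f(0,1),f(1,1))
replace slot 2: 2·(5+1) − 1 = 11 → (5,11,1)
replace slot 3: 2·(5+11) − 1 = 31 → (5,11,31)
replace slot 1: 2·(11+31) − 5 = 79 → (79,11,31)
replace slot 3: 2·(79+11) − 31 = 149 → (79,11,149)

79,11,149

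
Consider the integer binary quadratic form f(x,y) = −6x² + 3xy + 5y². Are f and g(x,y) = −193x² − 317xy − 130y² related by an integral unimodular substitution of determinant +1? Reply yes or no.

D₁ = 129, D₂ = 129
river cycle of f (length 10): (5, 7, -4), (-4, 9, 3), (3, 9, -4), (-4, 7, 5), (5, 3, -6), (-6, 9, 2), (2, 11, -1), (-1, 11, 2), (2, 9, -6), (-6, 3, 5)
river cycle of g (length 10): (-6, 3, 5), (5, 7, -4), (-4, 9, 3), (3, 9, -4), (-4, 7, 5), (5, 3, -6), (-6, 9, 2), (2, 11, -1), (-1, 11, 2), (2, 9, -6)
cycles coincide ⇒ equivalent

yes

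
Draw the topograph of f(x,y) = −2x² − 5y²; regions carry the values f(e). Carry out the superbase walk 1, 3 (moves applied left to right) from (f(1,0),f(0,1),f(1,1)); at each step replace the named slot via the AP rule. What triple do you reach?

start (-2,-5,-7) = (f(1,0),f(0,1),f(1,1))
replace slot 1: 2·((-5)+(-7)) − (-2) = -22 → (-22,-5,-7)
replace slot 3: 2·((-22)+(-5)) − (-7) = -47 → (-22,-5,-47)

-22,-5,-47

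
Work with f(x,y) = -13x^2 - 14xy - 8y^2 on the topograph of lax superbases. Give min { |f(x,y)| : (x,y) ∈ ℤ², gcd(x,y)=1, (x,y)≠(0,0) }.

translate: b→-12 (≡14 mod 26), so (13,14,8)→(13,-12,7)
flip: (13,-12,7)→(7,12,13)
translate: b→-2 (≡12 mod 14), so (7,12,13)→(7,-2,8)
reduced (well bottom): (7,-2,8) with a≤c, −a<b≤a
well minimum |f| = |-7| = 7 (negative-definite)

7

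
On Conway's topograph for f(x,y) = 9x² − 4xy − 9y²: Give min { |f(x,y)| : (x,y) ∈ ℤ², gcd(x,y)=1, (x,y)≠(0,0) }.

descent: ρ → (-9,4,9)  [lands on river]
river: ρ → (9,14,-4)
river: ρ → (-4,18,1)
river: ρ → (1,18,-4)
river: ρ → (-4,14,9)
river: ρ → (9,4,-9)
river: ρ → (-9,14,4)
river: ρ → (4,18,-1)
river: ρ → (-1,18,4)
river: ρ → (4,14,-9)
closes: descent 1, river 10
min |a| on river = 1

1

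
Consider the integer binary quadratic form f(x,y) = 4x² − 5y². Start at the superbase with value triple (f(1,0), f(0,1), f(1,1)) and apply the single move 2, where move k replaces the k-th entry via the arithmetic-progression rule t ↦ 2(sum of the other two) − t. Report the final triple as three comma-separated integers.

start (4,-5,-1) = (f(1,0),f(0,1),f(1,1))
replace slot 2: 2·(4+(-1)) − (-5) = 11 → (4,11,-1)

4,11,-1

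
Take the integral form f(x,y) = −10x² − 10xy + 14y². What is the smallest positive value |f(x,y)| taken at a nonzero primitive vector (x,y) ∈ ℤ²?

descent: ρ → (14,10,-10)  [lands on river]
river: ρ → (-10,10,14)
river: ρ → (14,18,-6)
river: ρ → (-6,18,14)
closes: descent 1, river 4
min |a| on river = 6

6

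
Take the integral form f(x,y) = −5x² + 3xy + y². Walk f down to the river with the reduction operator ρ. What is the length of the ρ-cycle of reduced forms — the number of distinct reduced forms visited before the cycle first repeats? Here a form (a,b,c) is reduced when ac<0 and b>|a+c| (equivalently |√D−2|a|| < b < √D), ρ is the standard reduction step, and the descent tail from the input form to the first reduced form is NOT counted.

D = 29, ⌊√D⌋ = 5
descent: ρ → (1,5,-1)  [lands on river]
river: ρ → (-1,5,1)
ρ-cycle length = 2 (tail of 1 descent step not counted)

2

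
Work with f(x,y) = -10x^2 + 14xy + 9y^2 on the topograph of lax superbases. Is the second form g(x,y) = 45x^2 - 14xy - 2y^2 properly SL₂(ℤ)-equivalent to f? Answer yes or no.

D₁ = 556, D₂ = 556
river cycle of f (length 18): (9, 22, -2), (-2, 22, 9), (9, 14, -10), (-10, 6, 13), (13, 20, -3), (-3, 22, 6), (6, 14, -15), (-15, 16, 5), (5, 14, -18), (-18, 22, 1), … (8 more)
river cycle of g (length 18): (-2, 22, 9), (9, 14, -10), (-10, 6, 13), (13, 20, -3), (-3, 22, 6), (6, 14, -15), (-15, 16, 5), (5, 14, -18), (-18, 22, 1), (1, 22, -18), … (8 more)
cycles coincide ⇒ equivalent

yes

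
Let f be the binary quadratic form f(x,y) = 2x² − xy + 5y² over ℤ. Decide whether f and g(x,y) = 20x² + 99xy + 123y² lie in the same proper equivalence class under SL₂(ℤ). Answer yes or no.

D₁ = -39, D₂ = -39
f: reduced (well bottom): (2,-1,5) with a≤c, −a<b≤a
g: translate: b→19 (≡99 mod 40), so (20,99,123)→(20,19,5)
g: flip: (20,19,5)→(5,-19,20)
g: translate: b→1 (≡-19 mod 10), so (5,-19,20)→(5,1,2)
g: flip: (5,1,2)→(2,-1,5)
g: reduced (well bottom): (2,-1,5) with a≤c, −a<b≤a
reduced forms (2, -1, 5) vs (2, -1, 5) ⇒ equivalent

yes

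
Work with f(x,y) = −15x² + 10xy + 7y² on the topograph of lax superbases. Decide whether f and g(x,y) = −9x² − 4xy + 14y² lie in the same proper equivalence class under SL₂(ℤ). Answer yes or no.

D₁ = 520, D₂ = 520
river cycle of f (length 10): (7, 18, -7), (-7, 10, 15), (15, 20, -2), (-2, 20, 15), (15, 10, -7), (-7, 18, 7), (7, 10, -15), (-15, 20, 2), (2, 20, -15), (-15, 10, 7)
river cycle of g (length 6): (-9, 14, 9), (9, 22, -1), (-1, 22, 9), (9, 14, -9), (-9, 22, 1), (1, 22, -9)
cycles differ ⇒ inequivalent

no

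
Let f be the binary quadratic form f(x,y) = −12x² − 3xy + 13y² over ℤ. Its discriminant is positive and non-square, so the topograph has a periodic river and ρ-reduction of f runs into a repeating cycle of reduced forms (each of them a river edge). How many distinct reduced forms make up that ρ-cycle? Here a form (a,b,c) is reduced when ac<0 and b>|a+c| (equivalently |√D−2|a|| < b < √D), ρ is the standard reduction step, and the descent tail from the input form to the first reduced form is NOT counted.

D = 633, ⌊√D⌋ = 25
descent: ρ → (13,3,-12)  [lands on river]
river: ρ → (-12,21,4)
river: ρ → (4,19,-17)
river: ρ → (-17,15,6)
river: ρ → (6,21,-8)
river: ρ → (-8,11,16)
river: ρ → (16,21,-3)
river: ρ → (-3,21,16)
river: ρ → (16,11,-8)
river: ρ → (-8,21,6)
river: ρ → (6,15,-17)
river: ρ → (-17,19,4)
river: ρ → (4,21,-12)
river: ρ → (-12,3,13)
river: ρ → (13,23,-2)
river: ρ → (-2,25,1)
river: ρ → (1,25,-2)
river: ρ → (-2,23,13)
ρ-cycle length = 18 (tail of 1 descent step not counted)

18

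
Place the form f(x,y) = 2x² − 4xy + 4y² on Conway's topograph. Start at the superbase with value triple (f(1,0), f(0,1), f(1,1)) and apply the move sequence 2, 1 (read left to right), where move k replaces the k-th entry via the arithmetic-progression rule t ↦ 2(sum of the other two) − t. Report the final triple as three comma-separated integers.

start (2,4,2) = (f(1,0),f(0,1),f(1,1))
replace slot 2: 2·(2+2) − 4 = 4 → (2,4,2)
replace slot 1: 2·(4+2) − 2 = 10 → (10,4,2)

10,4,2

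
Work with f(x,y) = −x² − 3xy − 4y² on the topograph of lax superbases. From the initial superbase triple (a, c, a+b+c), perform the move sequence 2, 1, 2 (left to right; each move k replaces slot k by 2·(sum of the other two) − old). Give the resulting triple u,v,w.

start (-1,-4,-8) = (f(1,0),f(0,1),f(1,1))
replace slot 2: 2·((-1)+(-8)) − (-4) = -14 → (-1,-14,-8)
replace slot 1: 2·((-14)+(-8)) − (-1) = -43 → (-43,-14,-8)
replace slot 2: 2·((-43)+(-8)) − (-14) = -88 → (-43,-88,-8)

-43,-88,-8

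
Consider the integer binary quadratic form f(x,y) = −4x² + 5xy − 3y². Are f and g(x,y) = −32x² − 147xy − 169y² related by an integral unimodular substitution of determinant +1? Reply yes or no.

D₁ = -23, D₂ = -23
f is negative-definite; reduce −f:
−f: translate: b→3 (≡-5 mod 8), so (4,-5,3)→(4,3,2)
−f: flip: (4,3,2)→(2,-3,4)
−f: translate: b→1 (≡-3 mod 4), so (2,-3,4)→(2,1,3)
−f: reduced (well bottom): (2,1,3) with a≤c, −a<b≤a
flip sign back: reduced form of f is (-2,-1,-3)
g is negative-definite; reduce −g:
−g: translate: b→19 (≡147 mod 64), so (32,147,169)→(32,19,3)
−g: flip: (32,19,3)→(3,-19,32)
−g: translate: b→-1 (≡-19 mod 6), so (3,-19,32)→(3,-1,2)
−g: flip: (3,-1,2)→(2,1,3)
−g: reduced (well bottom): (2,1,3) with a≤c, −a<b≤a
flip sign back: reduced form of g is (-2,-1,-3)
reduced forms (-2, -1, -3) vs (-2, -1, -3) ⇒ equivalent

yes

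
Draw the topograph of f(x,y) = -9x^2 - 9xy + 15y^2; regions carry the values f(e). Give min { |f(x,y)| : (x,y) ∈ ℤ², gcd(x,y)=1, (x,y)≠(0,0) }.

descent: ρ → (15,9,-9)  [lands on river]
river: ρ → (-9,9,15)
river: ρ → (15,21,-3)
river: ρ → (-3,21,15)
closes: descent 1, river 4
min |a| on river = 3

3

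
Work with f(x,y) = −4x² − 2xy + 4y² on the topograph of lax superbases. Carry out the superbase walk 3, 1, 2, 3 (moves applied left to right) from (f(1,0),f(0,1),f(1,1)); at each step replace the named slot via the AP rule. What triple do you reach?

start (-4,4,-2) = (f(1,0),f(0,1),f(1,1))
replace slot 3: 2·((-4)+4) − (-2) = 2 → (-4,4,2)
replace slot 1: 2·(4+2) − (-4) = 16 → (16,4,2)
replace slot 2: 2·(16+2) − 4 = 32 → (16,32,2)
replace slot 3: 2·(16+32) − 2 = 94 → (16,32,94)

16,32,94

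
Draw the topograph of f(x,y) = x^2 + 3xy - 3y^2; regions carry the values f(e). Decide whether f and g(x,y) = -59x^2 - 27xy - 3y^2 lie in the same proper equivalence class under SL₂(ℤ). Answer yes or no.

D₁ = 21, D₂ = 21
river cycle of f (length 2): (-3, 3, 1), (1, 3, -3)
river cycle of g (length 2): (-3, 3, 1), (1, 3, -3)
cycles coincide ⇒ equivalent

yes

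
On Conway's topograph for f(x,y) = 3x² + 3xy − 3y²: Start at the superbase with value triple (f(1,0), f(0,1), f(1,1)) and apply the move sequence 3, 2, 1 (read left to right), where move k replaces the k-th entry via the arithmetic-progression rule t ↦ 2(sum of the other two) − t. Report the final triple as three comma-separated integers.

start (3,-3,3) = (f(1,0),f(0,1),f(1,1))
replace slot 3: 2·(3+(-3)) − 3 = -3 → (3,-3,-3)
replace slot 2: 2·(3+(-3)) − (-3) = 3 → (3,3,-3)
replace slot 1: 2·(3+(-3)) − 3 = -3 → (-3,3,-3)

-3,3,-3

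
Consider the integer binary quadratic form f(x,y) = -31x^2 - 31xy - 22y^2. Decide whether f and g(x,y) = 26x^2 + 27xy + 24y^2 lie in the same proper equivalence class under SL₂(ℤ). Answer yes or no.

D₁ = -1767, D₂ = -1767
f is negative-definite; reduce −f:
−f: flip: (31,31,22)→(22,-31,31)
−f: translate: b→13 (≡-31 mod 44), so (22,-31,31)→(22,13,22)
−f: reduced (well bottom): (22,13,22) with a≤c, −a<b≤a
flip sign back: reduced form of f is (-22,-13,-22)
g: translate: b→-25 (≡27 mod 52), so (26,27,24)→(26,-25,23)
g: flip: (26,-25,23)→(23,25,26)
g: translate: b→-21 (≡25 mod 46), so (23,25,26)→(23,-21,24)
g: reduced (well bottom): (23,-21,24) with a≤c, −a<b≤a
reduced forms (-22, -13, -22) vs (23, -21, 24) ⇒ inequivalent

no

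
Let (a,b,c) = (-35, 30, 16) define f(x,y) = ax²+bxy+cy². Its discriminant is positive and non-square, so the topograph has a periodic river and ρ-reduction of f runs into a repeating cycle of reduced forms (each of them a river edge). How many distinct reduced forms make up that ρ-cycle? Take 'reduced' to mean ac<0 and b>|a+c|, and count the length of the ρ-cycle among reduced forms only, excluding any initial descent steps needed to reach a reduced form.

D = 3140, ⌊√D⌋ = 56
river: ρ → (16,34,-31)
river: ρ → (-31,28,19)
river: ρ → (19,48,-11)
river: ρ → (-11,40,35)
river: ρ → (35,30,-16)
river: ρ → (-16,34,31)
river: ρ → (31,28,-19)
river: ρ → (-19,48,11)
river: ρ → (11,40,-35)
river: ρ → (-35,30,16)
ρ-cycle length = 10 (tail of 0 descent steps not counted)

10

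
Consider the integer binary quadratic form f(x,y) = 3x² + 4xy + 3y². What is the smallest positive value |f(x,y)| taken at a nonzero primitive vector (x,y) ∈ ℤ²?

translate: b→-2 (≡4 mod 6), so (3,4,3)→(3,-2,2)
flip: (3,-2,2)→(2,2,3)
reduced (well bottom): (2,2,3) with a≤c, −a<b≤a
well minimum = a = 2

2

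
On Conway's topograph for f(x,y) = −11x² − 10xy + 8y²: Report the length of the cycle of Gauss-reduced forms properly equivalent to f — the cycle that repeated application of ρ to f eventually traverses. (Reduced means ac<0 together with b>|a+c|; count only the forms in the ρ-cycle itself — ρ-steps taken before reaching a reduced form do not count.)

D = 452, ⌊√D⌋ = 21
descent: ρ → (8,10,-11)  [lands on river]
river: ρ → (-11,12,7)
river: ρ → (7,16,-7)
river: ρ → (-7,12,11)
river: ρ → (11,10,-8)
river: ρ → (-8,6,13)
river: ρ → (13,20,-1)
river: ρ → (-1,20,13)
river: ρ → (13,6,-8)
river: ρ → (-8,10,11)
river: ρ → (11,12,-7)
river: ρ → (-7,16,7)
river: ρ → (7,12,-11)
river: ρ → (-11,10,8)
river: ρ → (8,6,-13)
river: ρ → (-13,20,1)
river: ρ → (1,20,-13)
river: ρ → (-13,6,8)
ρ-cycle length = 18 (tail of 1 descent step not counted)

18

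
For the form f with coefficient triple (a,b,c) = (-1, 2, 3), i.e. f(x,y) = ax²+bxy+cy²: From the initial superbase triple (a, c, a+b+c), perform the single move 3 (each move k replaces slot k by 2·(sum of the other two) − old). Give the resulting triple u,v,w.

start (-1,3,4) = (f(1,0),f(0,1),f(1,1))
replace slot 3: 2·((-1)+3) − 4 = 0 → (-1,3,0)

-1,3,0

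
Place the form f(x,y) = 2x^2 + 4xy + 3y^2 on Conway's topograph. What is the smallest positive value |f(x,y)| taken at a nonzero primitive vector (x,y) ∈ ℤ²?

translate: b→0 (≡4 mod 4), so (2,4,3)→(2,0,1)
flip: (2,0,1)→(1,0,2)
reduced (well bottom): (1,0,2) with a≤c, −a<b≤a
well minimum = a = 1

1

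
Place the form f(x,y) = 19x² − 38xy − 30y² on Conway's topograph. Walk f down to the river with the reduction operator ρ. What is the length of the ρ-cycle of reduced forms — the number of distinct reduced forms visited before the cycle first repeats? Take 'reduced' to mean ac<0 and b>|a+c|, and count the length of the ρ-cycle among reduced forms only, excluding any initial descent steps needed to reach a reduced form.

D = 3724, ⌊√D⌋ = 61
descent: ρ → (-30,38,19)  [lands on river]
river: ρ → (19,38,-30)
river: ρ → (-30,22,27)
river: ρ → (27,32,-25)
river: ρ → (-25,18,34)
river: ρ → (34,50,-9)
river: ρ → (-9,58,10)
river: ρ → (10,42,-49)
river: ρ → (-49,56,3)
river: ρ → (3,58,-30)
river: ρ → (-30,2,31)
river: ρ → (31,60,-1)
river: ρ → (-1,60,31)
river: ρ → (31,2,-30)
river: ρ → (-30,58,3)
river: ρ → (3,56,-49)
river: ρ → (-49,42,10)
river: ρ → (10,58,-9)
river: ρ → (-9,50,34)
river: ρ → (34,18,-25)
river: ρ → (-25,32,27)
river: ρ → (27,22,-30)
ρ-cycle length = 22 (tail of 1 descent step not counted)

22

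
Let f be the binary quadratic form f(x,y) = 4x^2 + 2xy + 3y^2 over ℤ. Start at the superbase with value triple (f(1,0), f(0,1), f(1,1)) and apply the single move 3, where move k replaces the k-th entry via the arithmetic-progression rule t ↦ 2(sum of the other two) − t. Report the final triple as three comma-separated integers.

start (4,3,9) = (f(1,0),f(0,1),f(1,1))
replace slot 3: 2·(4+3) − 9 = 5 → (4,3,5)

4,3,5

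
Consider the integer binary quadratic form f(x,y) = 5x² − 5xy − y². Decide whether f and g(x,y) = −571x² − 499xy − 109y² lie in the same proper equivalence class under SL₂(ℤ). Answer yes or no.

D₁ = 45, D₂ = 45
river cycle of f (length 2): (-1, 5, 5), (5, 5, -1)
river cycle of g (length 2): (-1, 5, 5), (5, 5, -1)
cycles coincide ⇒ equivalent

yes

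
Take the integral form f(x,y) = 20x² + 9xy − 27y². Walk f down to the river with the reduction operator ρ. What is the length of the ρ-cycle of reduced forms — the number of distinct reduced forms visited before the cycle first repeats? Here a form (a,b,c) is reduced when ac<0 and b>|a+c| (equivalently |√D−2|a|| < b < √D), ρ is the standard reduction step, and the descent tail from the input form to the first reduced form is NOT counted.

D = 2241, ⌊√D⌋ = 47
river: ρ → (-27,45,2)
river: ρ → (2,47,-4)
river: ρ → (-4,41,35)
river: ρ → (35,29,-10)
river: ρ → (-10,31,32)
river: ρ → (32,33,-9)
river: ρ → (-9,39,20)
river: ρ → (20,41,-7)
river: ρ → (-7,43,14)
river: ρ → (14,41,-10)
river: ρ → (-10,39,18)
river: ρ → (18,33,-16)
river: ρ → (-16,31,20)
river: ρ → (20,9,-27)
ρ-cycle length = 14 (tail of 0 descent steps not counted)

14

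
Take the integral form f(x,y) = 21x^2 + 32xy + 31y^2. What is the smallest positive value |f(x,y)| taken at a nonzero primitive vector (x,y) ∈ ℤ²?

translate: b→-10 (≡32 mod 42), so (21,32,31)→(21,-10,20)
flip: (21,-10,20)→(20,10,21)
reduced (well bottom): (20,10,21) with a≤c, −a<b≤a
well minimum = a = 20

20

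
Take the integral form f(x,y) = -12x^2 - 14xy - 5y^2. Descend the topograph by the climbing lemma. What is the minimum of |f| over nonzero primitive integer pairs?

translate: b→-10 (≡14 mod 24), so (12,14,5)→(12,-10,3)
flip: (12,-10,3)→(3,10,12)
translate: b→-2 (≡10 mod 6), so (3,10,12)→(3,-2,4)
reduced (well bottom): (3,-2,4) with a≤c, −a<b≤a
well minimum |f| = |-3| = 3 (negative-definite)

3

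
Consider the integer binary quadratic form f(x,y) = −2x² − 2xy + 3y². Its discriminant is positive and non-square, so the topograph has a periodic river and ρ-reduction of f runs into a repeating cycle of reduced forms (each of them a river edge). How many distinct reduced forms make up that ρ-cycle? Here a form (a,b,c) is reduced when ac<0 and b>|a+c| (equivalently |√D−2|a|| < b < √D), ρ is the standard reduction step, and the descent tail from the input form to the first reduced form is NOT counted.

D = 28, ⌊√D⌋ = 5
descent: ρ → (3,2,-2)  [lands on river]
river: ρ → (-2,2,3)
river: ρ → (3,4,-1)
river: ρ → (-1,4,3)
ρ-cycle length = 4 (tail of 1 descent step not counted)

4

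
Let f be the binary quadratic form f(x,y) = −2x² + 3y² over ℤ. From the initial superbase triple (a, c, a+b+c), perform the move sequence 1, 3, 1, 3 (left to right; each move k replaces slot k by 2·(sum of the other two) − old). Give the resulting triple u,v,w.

start (-2,3,1) = (f(1,0),f(0,1),f(1,1))
replace slot 1: 2·(3+1) − (-2) = 10 → (10,3,1)
replace slot 3: 2·(10+3) − 1 = 25 → (10,3,25)
replace slot 1: 2·(3+25) − 10 = 46 → (46,3,25)
replace slot 3: 2·(46+3) − 25 = 73 → (46,3,73)

46,3,73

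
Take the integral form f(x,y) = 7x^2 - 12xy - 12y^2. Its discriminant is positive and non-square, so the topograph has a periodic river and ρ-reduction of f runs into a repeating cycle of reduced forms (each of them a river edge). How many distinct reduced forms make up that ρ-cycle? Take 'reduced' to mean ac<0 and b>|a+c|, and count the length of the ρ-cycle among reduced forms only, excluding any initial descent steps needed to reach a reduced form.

D = 480, ⌊√D⌋ = 21
descent: ρ → (-12,12,7)  [lands on river]
river: ρ → (7,16,-8)
river: ρ → (-8,16,7)
river: ρ → (7,12,-12)
ρ-cycle length = 4 (tail of 1 descent step not counted)

4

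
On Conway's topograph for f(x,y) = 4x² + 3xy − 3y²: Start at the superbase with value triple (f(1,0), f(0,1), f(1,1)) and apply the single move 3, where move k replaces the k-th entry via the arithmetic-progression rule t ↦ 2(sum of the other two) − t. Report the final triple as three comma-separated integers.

start (4,-3,4) = (f(1,0),f(0,1),f(1,1))
replace slot 3: 2·(4+(-3)) − 4 = -2 → (4,-3,-2)

4,-3,-2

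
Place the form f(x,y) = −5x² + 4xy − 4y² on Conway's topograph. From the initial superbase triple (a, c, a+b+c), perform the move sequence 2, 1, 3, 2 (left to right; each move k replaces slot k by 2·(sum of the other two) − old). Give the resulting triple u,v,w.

start (-5,-4,-5) = (f(1,0),f(0,1),f(1,1))
replace slot 2: 2·((-5)+(-5)) − (-4) = -16 → (-5,-16,-5)
replace slot 1: 2·((-16)+(-5)) − (-5) = -37 → (-37,-16,-5)
replace slot 3: 2·((-37)+(-16)) − (-5) = -101 → (-37,-16,-101)
replace slot 2: 2·((-37)+(-101)) − (-16) = -260 → (-37,-260,-101)

-37,-260,-101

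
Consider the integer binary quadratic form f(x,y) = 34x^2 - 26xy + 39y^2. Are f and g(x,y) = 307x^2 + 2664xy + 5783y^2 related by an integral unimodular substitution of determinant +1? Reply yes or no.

D₁ = -4628, D₂ = -4628
f: reduced (well bottom): (34,-26,39) with a≤c, −a<b≤a
g: translate: b→208 (≡2664 mod 614), so (307,2664,5783)→(307,208,39)
g: flip: (307,208,39)→(39,-208,307)
g: translate: b→26 (≡-208 mod 78), so (39,-208,307)→(39,26,34)
g: flip: (39,26,34)→(34,-26,39)
g: reduced (well bottom): (34,-26,39) with a≤c, −a<b≤a
reduced forms (34, -26, 39) vs (34, -26, 39) ⇒ equivalent

yes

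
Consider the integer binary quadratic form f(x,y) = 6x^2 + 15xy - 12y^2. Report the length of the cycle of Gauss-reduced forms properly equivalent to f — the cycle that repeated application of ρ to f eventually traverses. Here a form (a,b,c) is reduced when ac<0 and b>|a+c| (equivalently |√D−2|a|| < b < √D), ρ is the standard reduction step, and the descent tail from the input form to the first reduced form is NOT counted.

D = 513, ⌊√D⌋ = 22
river: ρ → (-12,9,9)
river: ρ → (9,9,-12)
river: ρ → (-12,15,6)
river: ρ → (6,21,-3)
river: ρ → (-3,21,6)
river: ρ → (6,15,-12)
ρ-cycle length = 6 (tail of 0 descent steps not counted)

6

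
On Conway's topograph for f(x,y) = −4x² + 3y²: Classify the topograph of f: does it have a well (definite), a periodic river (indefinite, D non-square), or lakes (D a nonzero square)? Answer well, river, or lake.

D = b²−4ac = 0² − 4·(-4)·3 = 48
D > 0 non-square ⇒ indefinite ⇒ periodic river

river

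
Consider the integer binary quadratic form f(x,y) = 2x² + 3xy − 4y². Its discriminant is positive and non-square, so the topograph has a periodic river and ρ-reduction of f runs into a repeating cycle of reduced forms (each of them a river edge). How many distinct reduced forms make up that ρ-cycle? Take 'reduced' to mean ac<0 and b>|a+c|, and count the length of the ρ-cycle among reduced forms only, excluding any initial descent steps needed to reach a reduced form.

D = 41, ⌊√D⌋ = 6
river: ρ → (-4,5,1)
river: ρ → (1,5,-4)
river: ρ → (-4,3,2)
river: ρ → (2,5,-2)
river: ρ → (-2,3,4)
river: ρ → (4,5,-1)
river: ρ → (-1,5,4)
river: ρ → (4,3,-2)
river: ρ → (-2,5,2)
river: ρ → (2,3,-4)
ρ-cycle length = 10 (tail of 0 descent steps not counted)

10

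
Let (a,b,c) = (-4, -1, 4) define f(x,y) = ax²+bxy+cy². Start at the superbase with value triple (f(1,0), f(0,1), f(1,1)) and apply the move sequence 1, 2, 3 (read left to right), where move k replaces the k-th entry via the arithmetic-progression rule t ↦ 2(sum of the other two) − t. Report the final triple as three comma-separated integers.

start (-4,4,-1) = (f(1,0),f(0,1),f(1,1))
replace slot 1: 2·(4+(-1)) − (-4) = 10 → (10,4,-1)
replace slot 2: 2·(10+(-1)) − 4 = 14 → (10,14,-1)
replace slot 3: 2·(10+14) − (-1) = 49 → (10,14,49)

10,14,49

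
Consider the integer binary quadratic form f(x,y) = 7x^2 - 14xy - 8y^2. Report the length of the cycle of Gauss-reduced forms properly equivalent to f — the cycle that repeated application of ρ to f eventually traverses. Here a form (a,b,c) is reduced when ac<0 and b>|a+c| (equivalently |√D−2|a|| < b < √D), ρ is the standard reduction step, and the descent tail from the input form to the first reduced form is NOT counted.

D = 420, ⌊√D⌋ = 20
descent: ρ → (-8,14,7)  [lands on river]
river: ρ → (7,14,-8)
river: ρ → (-8,18,3)
river: ρ → (3,18,-8)
ρ-cycle length = 4 (tail of 1 descent step not counted)

4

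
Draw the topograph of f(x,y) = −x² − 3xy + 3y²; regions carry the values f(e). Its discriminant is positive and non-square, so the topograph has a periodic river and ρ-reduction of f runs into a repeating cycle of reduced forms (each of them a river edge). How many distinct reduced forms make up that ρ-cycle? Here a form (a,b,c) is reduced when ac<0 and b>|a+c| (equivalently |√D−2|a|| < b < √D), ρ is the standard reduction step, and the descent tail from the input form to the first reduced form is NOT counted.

D = 21, ⌊√D⌋ = 4
descent: ρ → (3,3,-1)  [lands on river]
river: ρ → (-1,3,3)
ρ-cycle length = 2 (tail of 1 descent step not counted)

2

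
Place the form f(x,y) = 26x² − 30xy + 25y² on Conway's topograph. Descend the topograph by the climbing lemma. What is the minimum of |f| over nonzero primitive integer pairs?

translate: b→22 (≡-30 mod 52), so (26,-30,25)→(26,22,21)
flip: (26,22,21)→(21,-22,26)
translate: b→20 (≡-22 mod 42), so (21,-22,26)→(21,20,25)
reduced (well bottom): (21,20,25) with a≤c, −a<b≤a
well minimum = a = 21

21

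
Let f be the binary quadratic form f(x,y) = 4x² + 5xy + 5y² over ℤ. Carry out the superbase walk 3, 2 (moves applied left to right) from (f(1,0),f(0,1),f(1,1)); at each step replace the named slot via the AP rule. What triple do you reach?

start (4,5,14) = (f(1,0),f(0,1),f(1,1))
replace slot 3: 2·(4+5) − 14 = 4 → (4,5,4)
replace slot 2: 2·(4+4) − 5 = 11 → (4,11,4)

4,11,4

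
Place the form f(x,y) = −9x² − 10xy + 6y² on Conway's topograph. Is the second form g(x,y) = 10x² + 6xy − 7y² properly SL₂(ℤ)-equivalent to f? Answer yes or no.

D₁ = 316, D₂ = 316
river cycle of f (length 6): (6, 10, -9), (-9, 8, 7), (7, 6, -10), (-10, 14, 3), (3, 16, -5), (-5, 14, 6)
river cycle of g (length 6): (-7, 8, 9), (9, 10, -6), (-6, 14, 5), (5, 16, -3), (-3, 14, 10), (10, 6, -7)
cycles differ ⇒ inequivalent

no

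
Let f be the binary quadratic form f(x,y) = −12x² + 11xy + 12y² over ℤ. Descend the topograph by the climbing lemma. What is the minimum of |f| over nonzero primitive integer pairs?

river: ρ → (12,13,-11)
river: ρ → (-11,9,14)
river: ρ → (14,19,-6)
river: ρ → (-6,17,17)
river: ρ → (17,17,-6)
river: ρ → (-6,19,14)
river: ρ → (14,9,-11)
river: ρ → (-11,13,12)
river: ρ → (12,11,-12)
river: ρ → (-12,13,11)
river: ρ → (11,9,-14)
river: ρ → (-14,19,6)
river: ρ → (6,17,-17)
river: ρ → (-17,17,6)
river: ρ → (6,19,-14)
river: ρ → (-14,9,11)
river: ρ → (11,13,-12)
river: ρ → (-12,11,12)
closes: descent 0, river 18
min |a| on river = 6

6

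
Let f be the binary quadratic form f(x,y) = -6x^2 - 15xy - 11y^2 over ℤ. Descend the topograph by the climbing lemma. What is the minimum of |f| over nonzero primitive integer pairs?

translate: b→3 (≡15 mod 12), so (6,15,11)→(6,3,2)
flip: (6,3,2)→(2,-3,6)
translate: b→1 (≡-3 mod 4), so (2,-3,6)→(2,1,5)
reduced (well bottom): (2,1,5) with a≤c, −a<b≤a
well minimum |f| = |-2| = 2 (negative-definite)

2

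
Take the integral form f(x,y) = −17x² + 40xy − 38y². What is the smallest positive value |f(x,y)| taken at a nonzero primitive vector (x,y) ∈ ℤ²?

translate: b→-6 (≡-40 mod 34), so (17,-40,38)→(17,-6,15)
flip: (17,-6,15)→(15,6,17)
reduced (well bottom): (15,6,17) with a≤c, −a<b≤a
well minimum |f| = |-15| = 15 (negative-definite)

15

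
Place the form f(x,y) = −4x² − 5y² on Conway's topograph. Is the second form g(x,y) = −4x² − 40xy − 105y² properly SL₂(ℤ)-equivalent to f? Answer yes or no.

D₁ = -80, D₂ = -80
f is negative-definite; reduce −f:
−f: reduced (well bottom): (4,0,5) with a≤c, −a<b≤a
flip sign back: reduced form of f is (-4,0,-5)
g is negative-definite; reduce −g:
−g: translate: b→0 (≡40 mod 8), so (4,40,105)→(4,0,5)
−g: reduced (well bottom): (4,0,5) with a≤c, −a<b≤a
flip sign back: reduced form of g is (-4,0,-5)
reduced forms (-4, 0, -5) vs (-4, 0, -5) ⇒ equivalent

yes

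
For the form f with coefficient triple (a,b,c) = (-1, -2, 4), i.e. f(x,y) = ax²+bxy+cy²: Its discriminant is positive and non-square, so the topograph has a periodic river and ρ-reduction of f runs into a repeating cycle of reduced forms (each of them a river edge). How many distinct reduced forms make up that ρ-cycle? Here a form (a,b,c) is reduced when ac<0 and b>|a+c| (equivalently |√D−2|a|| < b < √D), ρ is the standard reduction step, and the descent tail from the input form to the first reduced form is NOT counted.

D = 20, ⌊√D⌋ = 4
descent: ρ → (4,2,-1)
descent: ρ → (-1,4,1)  [lands on river]
river: ρ → (1,4,-1)
ρ-cycle length = 2 (tail of 2 descent steps not counted)

2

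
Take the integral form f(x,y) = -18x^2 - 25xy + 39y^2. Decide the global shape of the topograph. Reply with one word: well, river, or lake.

D = b²−4ac = (-25)² − 4·(-18)·39 = 3433
D > 0 non-square ⇒ indefinite ⇒ periodic river

river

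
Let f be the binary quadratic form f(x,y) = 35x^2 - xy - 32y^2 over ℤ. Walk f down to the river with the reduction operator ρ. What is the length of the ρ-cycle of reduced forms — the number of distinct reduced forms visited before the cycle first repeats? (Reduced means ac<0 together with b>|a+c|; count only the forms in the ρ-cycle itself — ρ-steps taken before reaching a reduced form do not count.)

D = 4481, ⌊√D⌋ = 66
descent: ρ → (-32,65,2)  [lands on river]
river: ρ → (2,63,-64)
river: ρ → (-64,65,1)
river: ρ → (1,65,-64)
river: ρ → (-64,63,2)
river: ρ → (2,65,-32)
river: ρ → (-32,63,4)
river: ρ → (4,65,-16)
river: ρ → (-16,63,8)
river: ρ → (8,65,-8)
river: ρ → (-8,63,16)
river: ρ → (16,65,-4)
river: ρ → (-4,63,32)
river: ρ → (32,65,-2)
river: ρ → (-2,63,64)
river: ρ → (64,65,-1)
river: ρ → (-1,65,64)
river: ρ → (64,63,-2)
river: ρ → (-2,65,32)
river: ρ → (32,63,-4)
river: ρ → (-4,65,16)
river: ρ → (16,63,-8)
river: ρ → (-8,65,8)
river: ρ → (8,63,-16)
river: ρ → (-16,65,4)
river: ρ → (4,63,-32)
ρ-cycle length = 26 (tail of 1 descent step not counted)

26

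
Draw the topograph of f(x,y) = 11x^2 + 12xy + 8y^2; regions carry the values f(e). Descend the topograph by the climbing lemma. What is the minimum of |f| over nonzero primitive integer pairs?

translate: b→-10 (≡12 mod 22), so (11,12,8)→(11,-10,7)
flip: (11,-10,7)→(7,10,11)
translate: b→-4 (≡10 mod 14), so (7,10,11)→(7,-4,8)
reduced (well bottom): (7,-4,8) with a≤c, −a<b≤a
well minimum = a = 7

7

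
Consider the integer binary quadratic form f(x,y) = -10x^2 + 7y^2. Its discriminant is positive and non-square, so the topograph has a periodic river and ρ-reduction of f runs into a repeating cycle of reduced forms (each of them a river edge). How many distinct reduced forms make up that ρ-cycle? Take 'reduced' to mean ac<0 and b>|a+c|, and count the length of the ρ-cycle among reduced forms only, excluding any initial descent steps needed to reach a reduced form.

D = 280, ⌊√D⌋ = 16
descent: ρ → (7,14,-3)  [lands on river]
river: ρ → (-3,16,2)
river: ρ → (2,16,-3)
river: ρ → (-3,14,7)
ρ-cycle length = 4 (tail of 1 descent step not counted)

4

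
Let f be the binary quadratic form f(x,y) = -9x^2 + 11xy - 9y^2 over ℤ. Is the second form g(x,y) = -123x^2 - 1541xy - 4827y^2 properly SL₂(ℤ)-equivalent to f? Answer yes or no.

D₁ = -203, D₂ = -203
f is negative-definite; reduce −f:
−f: translate: b→7 (≡-11 mod 18), so (9,-11,9)→(9,7,7)
−f: flip: (9,7,7)→(7,-7,9)
−f: translate: b→7 (≡-7 mod 14), so (7,-7,9)→(7,7,9)
−f: reduced (well bottom): (7,7,9) with a≤c, −a<b≤a
flip sign back: reduced form of f is (-7,-7,-9)
g is negative-definite; reduce −g:
−g: translate: b→65 (≡1541 mod 246), so (123,1541,4827)→(123,65,9)
−g: flip: (123,65,9)→(9,-65,123)
−g: translate: b→7 (≡-65 mod 18), so (9,-65,123)→(9,7,7)
−g: flip: (9,7,7)→(7,-7,9)
−g: translate: b→7 (≡-7 mod 14), so (7,-7,9)→(7,7,9)
−g: reduced (well bottom): (7,7,9) with a≤c, −a<b≤a
flip sign back: reduced form of g is (-7,-7,-9)
reduced forms (-7, -7, -9) vs (-7, -7, -9) ⇒ equivalent

yes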